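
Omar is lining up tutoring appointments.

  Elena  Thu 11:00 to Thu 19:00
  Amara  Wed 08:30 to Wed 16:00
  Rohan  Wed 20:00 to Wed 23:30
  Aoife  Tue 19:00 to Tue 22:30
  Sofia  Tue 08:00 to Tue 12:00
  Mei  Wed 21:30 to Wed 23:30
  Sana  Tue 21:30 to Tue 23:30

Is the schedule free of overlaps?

Two intervals overlap when each starts before the other ends.
Sorted by start: Sofia, Aoife, Sana, Amara, Rohan, Mei, Elena.
Aoife starts after Sofia ends, so Sofia has no further overlaps.
Sana starts before Aoife ends → Aoife and Sana overlap.
That's a conflict, so the schedule is not conflict-free.

No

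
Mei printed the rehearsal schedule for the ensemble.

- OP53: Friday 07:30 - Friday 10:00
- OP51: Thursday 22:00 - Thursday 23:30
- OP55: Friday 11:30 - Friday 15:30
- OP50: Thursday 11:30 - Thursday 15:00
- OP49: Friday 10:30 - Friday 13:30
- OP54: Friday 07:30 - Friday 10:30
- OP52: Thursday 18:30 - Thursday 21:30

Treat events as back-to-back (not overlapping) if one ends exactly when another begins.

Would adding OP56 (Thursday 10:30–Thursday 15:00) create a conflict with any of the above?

OP50: starts Thursday 11:30 before OP56 ends Thursday 15:00, and ends Thursday 15:00 after OP56 starts Thursday 10:30 → overlap.
OP52: starts Thursday 18:30 at or after OP56 ends Thursday 15:00 → clear.
OP51: starts Thursday 22:00 at or after OP56 ends Thursday 15:00 → clear.
OP53: starts Friday 07:30 at or after OP56 ends Thursday 15:00 → clear.
OP54: starts Friday 07:30 at or after OP56 ends Thursday 15:00 → clear.
OP49: starts Friday 10:30 at or after OP56 ends Thursday 15:00 → clear.
OP55: starts Friday 11:30 at or after OP56 ends Thursday 15:00 → clear.
OP56 overlaps OP50.

Yes — it overlaps OP50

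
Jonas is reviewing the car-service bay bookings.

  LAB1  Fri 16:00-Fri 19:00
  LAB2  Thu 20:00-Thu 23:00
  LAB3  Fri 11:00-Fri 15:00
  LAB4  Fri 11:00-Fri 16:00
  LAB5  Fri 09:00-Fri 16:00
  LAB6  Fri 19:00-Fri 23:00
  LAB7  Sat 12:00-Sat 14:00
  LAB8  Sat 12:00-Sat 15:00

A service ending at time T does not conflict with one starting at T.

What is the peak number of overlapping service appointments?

3

Walk through starts and ends in time order (an end at T is processed before a start at T):
Thu 20:00 start LAB2 → 1
Thu 23:00 end LAB2 → 0
Fri 09:00 start LAB5 → 1
Fri 11:00 start LAB3 → 2
Fri 11:00 start LAB4 → 3
Fri 15:00 end LAB3 → 2
Fri 16:00 end LAB4 → 1
Fri 16:00 end LAB5 → 0
Fri 16:00 start LAB1 → 1
Fri 19:00 end LAB1 → 0
Fri 19:00 start LAB6 → 1
Fri 23:00 end LAB6 → 0
Sat 12:00 start LAB7 → 1
Sat 12:00 start LAB8 → 2
Sat 14:00 end LAB7 → 1
Sat 15:00 end LAB8 → 0
Peak is 3, at Fri 11:00 (LAB3, LAB4, LAB5).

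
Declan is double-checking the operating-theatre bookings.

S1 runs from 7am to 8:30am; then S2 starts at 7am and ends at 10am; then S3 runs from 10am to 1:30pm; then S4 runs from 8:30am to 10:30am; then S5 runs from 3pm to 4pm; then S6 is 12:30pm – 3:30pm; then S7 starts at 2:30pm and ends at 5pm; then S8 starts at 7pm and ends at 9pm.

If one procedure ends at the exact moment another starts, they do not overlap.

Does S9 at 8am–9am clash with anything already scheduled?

S1: starts 7am before S9 ends 9am, and ends 8:30am after S9 starts 8am → overlap.
S2: starts 7am before S9 ends 9am, and ends 10am after S9 starts 8am → overlap.
S4: starts 8:30am before S9 ends 9am, and ends 10:30am after S9 starts 8am → overlap.
S3: starts 10am at or after S9 ends 9am → clear.
S6: starts 12:30pm at or after S9 ends 9am → clear.
S7: starts 2:30pm at or after S9 ends 9am → clear.
S5: starts 3pm at or after S9 ends 9am → clear.
S8: starts 7pm at or after S9 ends 9am → clear.
S9 overlaps S1, S2, S4.

Yes — it overlaps S1, S2, S4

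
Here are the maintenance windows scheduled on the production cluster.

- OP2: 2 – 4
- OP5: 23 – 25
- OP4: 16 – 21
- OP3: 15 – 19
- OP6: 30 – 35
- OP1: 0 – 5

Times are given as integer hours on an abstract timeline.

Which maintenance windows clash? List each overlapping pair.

OP1 & OP2, OP3 & OP4

Sorted by start: OP1, OP2, OP3, OP4, OP5, OP6.
OP2 starts before OP1 ends → OP1 and OP2 overlap.
OP3 starts after OP1 ends, so nothing later overlaps OP1 either.
OP3 starts after OP2 ends, so nothing later overlaps OP2 either.
OP4 starts before OP3 ends → OP3 and OP4 overlap.
OP5 starts after OP3 ends, so nothing later overlaps OP3 either.
OP5 starts after OP4 ends, so nothing later overlaps OP4 either.
OP6 starts after OP5 ends.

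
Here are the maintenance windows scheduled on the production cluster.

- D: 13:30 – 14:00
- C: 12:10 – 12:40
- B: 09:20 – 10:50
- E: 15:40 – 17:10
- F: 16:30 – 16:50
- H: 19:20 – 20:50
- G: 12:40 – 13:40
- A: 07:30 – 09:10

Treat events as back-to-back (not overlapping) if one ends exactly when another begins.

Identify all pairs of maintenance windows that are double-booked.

Sorted by start: A, B, C, G, D, E, F, H.
B starts after A ends — done with A.
C starts after B ends — done with B.
G starts exactly when C ends (back-to-back, no overlap) — done with C.
D starts before G ends → G and D overlap.
E starts after G ends — done with G.
E starts after D ends — done with D.
F starts before E ends → E and F overlap.
H starts after E ends.
H starts after F ends.

D & G, E & F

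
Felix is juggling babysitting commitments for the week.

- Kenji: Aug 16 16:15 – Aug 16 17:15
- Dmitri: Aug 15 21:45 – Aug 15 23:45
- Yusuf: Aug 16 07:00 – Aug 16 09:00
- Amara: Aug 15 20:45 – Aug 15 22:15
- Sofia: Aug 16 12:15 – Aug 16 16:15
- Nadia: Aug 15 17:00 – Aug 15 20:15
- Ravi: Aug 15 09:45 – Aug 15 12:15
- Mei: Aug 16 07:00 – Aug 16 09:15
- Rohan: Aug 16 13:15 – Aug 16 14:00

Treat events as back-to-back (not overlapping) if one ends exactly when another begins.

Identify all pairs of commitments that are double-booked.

Amara & Dmitri, Mei & Yusuf, Rohan & Sofia

Two intervals overlap when each starts before the other ends.
Sorted by start: Ravi, Nadia, Amara, Dmitri, Yusuf, Mei, Sofia, Rohan, Kenji.
Nadia starts after Ravi ends, so nothing later overlaps Ravi either.
Amara starts after Nadia ends, so nothing later overlaps Nadia either.
Dmitri starts before Amara ends → Amara and Dmitri overlap.
Yusuf starts after Amara ends, so nothing later overlaps Amara either.
Yusuf starts after Dmitri ends, so nothing later overlaps Dmitri either.
Mei starts before Yusuf ends → Yusuf and Mei overlap.
Sofia starts after Yusuf ends, so nothing later overlaps Yusuf either.
Sofia starts after Mei ends, so nothing later overlaps Mei either.
Rohan starts before Sofia ends → Sofia and Rohan overlap.
Kenji starts exactly when Sofia ends (back-to-back, no overlap).
Kenji starts after Rohan ends.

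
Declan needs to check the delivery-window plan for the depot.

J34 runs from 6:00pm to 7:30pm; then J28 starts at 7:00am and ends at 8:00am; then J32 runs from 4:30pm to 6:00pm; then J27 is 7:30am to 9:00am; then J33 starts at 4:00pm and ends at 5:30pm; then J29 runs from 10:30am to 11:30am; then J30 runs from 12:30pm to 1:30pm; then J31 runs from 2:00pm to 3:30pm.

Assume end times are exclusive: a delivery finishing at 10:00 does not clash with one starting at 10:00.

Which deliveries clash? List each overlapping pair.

J27 & J28, J32 & J33

Sorted by start: J28, J27, J29, J30, J31, J33, J32, J34.
J27 starts before J28 ends → J28 and J27 overlap.
J29 starts after J28 ends — done with J28.
J29 starts after J27 ends — done with J27.
J30 starts after J29 ends — done with J29.
J31 starts after J30 ends — done with J30.
J33 starts after J31 ends — done with J31.
J32 starts before J33 ends → J33 and J32 overlap.
J34 starts after J33 ends.
J34 starts exactly when J32 ends (back-to-back, no overlap).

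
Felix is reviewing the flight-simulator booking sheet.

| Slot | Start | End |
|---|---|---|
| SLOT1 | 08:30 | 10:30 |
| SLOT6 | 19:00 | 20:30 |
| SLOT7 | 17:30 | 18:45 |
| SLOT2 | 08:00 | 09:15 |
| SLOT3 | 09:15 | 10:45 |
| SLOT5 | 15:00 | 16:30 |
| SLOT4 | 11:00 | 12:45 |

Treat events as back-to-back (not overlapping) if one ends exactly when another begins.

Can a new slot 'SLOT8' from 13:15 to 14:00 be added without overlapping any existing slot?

SLOT2: ends 09:15 at or before SLOT8 starts 13:15 → clear.
SLOT1: ends 10:30 at or before SLOT8 starts 13:15 → clear.
SLOT3: ends 10:45 at or before SLOT8 starts 13:15 → clear.
SLOT4: ends 12:45 at or before SLOT8 starts 13:15 → clear.
SLOT5: starts 15:00 at or after SLOT8 ends 14:00 → clear.
SLOT7: starts 17:30 at or after SLOT8 ends 14:00 → clear.
SLOT6: starts 19:00 at or after SLOT8 ends 14:00 → clear.

Yes — the slot is free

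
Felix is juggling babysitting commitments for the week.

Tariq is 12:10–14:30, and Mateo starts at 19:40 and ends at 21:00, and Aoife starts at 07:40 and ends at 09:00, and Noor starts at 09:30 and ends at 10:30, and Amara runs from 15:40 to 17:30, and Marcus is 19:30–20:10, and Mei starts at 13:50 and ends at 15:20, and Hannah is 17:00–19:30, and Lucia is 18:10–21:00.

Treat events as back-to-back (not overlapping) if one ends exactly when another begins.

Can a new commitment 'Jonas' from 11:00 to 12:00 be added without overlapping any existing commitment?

Yes — the slot is free

Aoife: ends 09:00 at or before Jonas starts 11:00 → clear.
Noor: ends 10:30 at or before Jonas starts 11:00 → clear.
Tariq: starts 12:10 at or after Jonas ends 12:00 → clear.
Mei: starts 13:50 at or after Jonas ends 12:00 → clear.
Amara: starts 15:40 at or after Jonas ends 12:00 → clear.
Hannah: starts 17:00 at or after Jonas ends 12:00 → clear.
Lucia: starts 18:10 at or after Jonas ends 12:00 → clear.
Marcus: starts 19:30 at or after Jonas ends 12:00 → clear.
Mateo: starts 19:40 at or after Jonas ends 12:00 → clear.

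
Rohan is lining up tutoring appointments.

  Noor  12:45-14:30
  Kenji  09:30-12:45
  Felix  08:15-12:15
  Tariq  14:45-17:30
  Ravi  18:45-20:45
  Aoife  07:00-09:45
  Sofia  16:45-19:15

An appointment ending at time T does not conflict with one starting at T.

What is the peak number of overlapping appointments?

3

Sweep the timeline, counting +1 at each start and −1 at each end (ends before starts at a tie):
07:00 start Aoife → 1
08:15 start Felix → 2
09:30 start Kenji → 3
09:45 end Aoife → 2
12:15 end Felix → 1
12:45 end Kenji → 0
12:45 start Noor → 1
14:30 end Noor → 0
14:45 start Tariq → 1
16:45 start Sofia → 2
17:30 end Tariq → 1
18:45 start Ravi → 2
19:15 end Sofia → 1
20:45 end Ravi → 0
Peak is 3, at 09:30 (Aoife, Felix, Kenji).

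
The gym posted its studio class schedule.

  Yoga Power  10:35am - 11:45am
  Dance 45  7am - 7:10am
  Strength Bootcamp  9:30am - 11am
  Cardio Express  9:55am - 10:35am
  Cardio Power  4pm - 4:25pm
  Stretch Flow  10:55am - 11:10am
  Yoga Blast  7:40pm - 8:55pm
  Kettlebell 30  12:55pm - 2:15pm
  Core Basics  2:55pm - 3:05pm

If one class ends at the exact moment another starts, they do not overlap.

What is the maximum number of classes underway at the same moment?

Sweep the timeline, counting +1 at each start and −1 at each end (ends before starts at a tie):
7am start Dance 45 → 1
7:10am end Dance 45 → 0
9:30am start Strength Bootcamp → 1
9:55am start Cardio Express → 2
10:35am end Cardio Express → 1
10:35am start Yoga Power → 2
10:55am start Stretch Flow → 3
11am end Strength Bootcamp → 2
11:10am end Stretch Flow → 1
11:45am end Yoga Power → 0
12:55pm start Kettlebell 30 → 1
2:15pm end Kettlebell 30 → 0
2:55pm start Core Basics → 1
3:05pm end Core Basics → 0
4pm start Cardio Power → 1
4:25pm end Cardio Power → 0
7:40pm start Yoga Blast → 1
8:55pm end Yoga Blast → 0
Peak is 3, at 10:55am (Strength Bootcamp, Stretch Flow, Yoga Power).

3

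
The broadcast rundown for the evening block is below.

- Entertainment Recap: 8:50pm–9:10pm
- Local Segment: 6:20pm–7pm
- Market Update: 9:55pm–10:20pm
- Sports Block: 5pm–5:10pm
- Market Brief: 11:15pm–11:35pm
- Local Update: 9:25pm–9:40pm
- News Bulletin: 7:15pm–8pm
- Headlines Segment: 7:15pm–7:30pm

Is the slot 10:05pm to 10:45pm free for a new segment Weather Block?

No — it overlaps Market Update

Sports Block: ends 5:10pm at or before Weather Block starts 10:05pm → clear.
Local Segment: ends 7pm at or before Weather Block starts 10:05pm → clear.
News Bulletin: ends 8pm at or before Weather Block starts 10:05pm → clear.
Headlines Segment: ends 7:30pm at or before Weather Block starts 10:05pm → clear.
Entertainment Recap: ends 9:10pm at or before Weather Block starts 10:05pm → clear.
Local Update: ends 9:40pm at or before Weather Block starts 10:05pm → clear.
Market Update: starts 9:55pm before Weather Block ends 10:45pm, and ends 10:20pm after Weather Block starts 10:05pm → overlap.
Market Brief: starts 11:15pm at or after Weather Block ends 10:45pm → clear.
Weather Block overlaps Market Update.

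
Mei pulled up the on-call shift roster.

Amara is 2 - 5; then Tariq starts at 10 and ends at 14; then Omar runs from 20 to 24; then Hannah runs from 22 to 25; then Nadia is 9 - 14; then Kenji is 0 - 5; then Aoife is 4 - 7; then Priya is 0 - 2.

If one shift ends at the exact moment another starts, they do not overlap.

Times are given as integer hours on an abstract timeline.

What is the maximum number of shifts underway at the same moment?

Sweep the timeline, counting +1 at each start and −1 at each end (ends before starts at a tie):
0 start Kenji → 1
0 start Priya → 2
2 end Priya → 1
2 start Amara → 2
4 start Aoife → 3
5 end Amara → 2
5 end Kenji → 1
7 end Aoife → 0
9 start Nadia → 1
10 start Tariq → 2
14 end Nadia → 1
14 end Tariq → 0
20 start Omar → 1
22 start Hannah → 2
24 end Omar → 1
25 end Hannah → 0
Peak is 3, at 4 (Amara, Aoife, Kenji).

3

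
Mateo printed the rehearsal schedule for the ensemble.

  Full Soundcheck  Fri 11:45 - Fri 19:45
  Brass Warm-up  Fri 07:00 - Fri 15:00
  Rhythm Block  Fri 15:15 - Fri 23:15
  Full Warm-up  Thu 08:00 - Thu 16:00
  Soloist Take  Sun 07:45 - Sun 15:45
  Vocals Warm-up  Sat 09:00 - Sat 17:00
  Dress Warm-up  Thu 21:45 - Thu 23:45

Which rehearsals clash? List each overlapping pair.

Brass Warm-up & Full Soundcheck, Full Soundcheck & Rhythm Block

Sorted by start: Full Warm-up, Dress Warm-up, Brass Warm-up, Full Soundcheck, Rhythm Block, Vocals Warm-up, Soloist Take.
Dress Warm-up starts after Full Warm-up ends, so Full Warm-up has no further overlaps.
Brass Warm-up starts after Dress Warm-up ends, so Dress Warm-up has no further overlaps.
Full Soundcheck starts before Brass Warm-up ends → Brass Warm-up and Full Soundcheck overlap.
Rhythm Block starts after Brass Warm-up ends, so Brass Warm-up has no further overlaps.
Rhythm Block starts before Full Soundcheck ends → Full Soundcheck and Rhythm Block overlap.
Vocals Warm-up starts after Full Soundcheck ends, so Full Soundcheck has no further overlaps.
Vocals Warm-up starts after Rhythm Block ends, so Rhythm Block has no further overlaps.
Soloist Take starts after Vocals Warm-up ends.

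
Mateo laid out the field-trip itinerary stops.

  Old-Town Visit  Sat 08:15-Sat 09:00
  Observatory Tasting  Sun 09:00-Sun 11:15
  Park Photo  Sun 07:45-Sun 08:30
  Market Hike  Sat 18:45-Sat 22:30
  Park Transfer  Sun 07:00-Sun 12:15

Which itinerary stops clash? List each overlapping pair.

Observatory Tasting & Park Transfer, Park Photo & Park Transfer

Check each pair: they overlap iff neither finishes before the other starts.
Sorted by start: Old-Town Visit, Market Hike, Park Transfer, Park Photo, Observatory Tasting.
Market Hike starts after Old-Town Visit ends, so Old-Town Visit has no further overlaps.
Park Transfer starts after Market Hike ends, so Market Hike has no further overlaps.
Park Photo starts before Park Transfer ends → Park Transfer and Park Photo overlap.
Observatory Tasting starts before Park Transfer ends → Park Transfer and Observatory Tasting overlap.
Observatory Tasting starts after Park Photo ends.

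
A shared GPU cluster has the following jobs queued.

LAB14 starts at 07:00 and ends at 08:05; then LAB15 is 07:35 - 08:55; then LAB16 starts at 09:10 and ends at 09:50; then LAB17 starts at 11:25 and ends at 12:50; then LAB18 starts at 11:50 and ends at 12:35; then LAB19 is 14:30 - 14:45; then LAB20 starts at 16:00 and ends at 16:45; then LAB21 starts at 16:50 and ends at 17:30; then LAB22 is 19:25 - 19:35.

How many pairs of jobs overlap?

2

Two intervals overlap when each starts before the other ends.
Sorted by start: LAB14, LAB15, LAB16, LAB17, LAB18, LAB19, LAB20, LAB21, LAB22.
LAB15 starts before LAB14 ends → LAB14 and LAB15 overlap.
LAB16 starts after LAB14 ends; LAB14 is clear from here.
LAB16 starts after LAB15 ends; LAB15 is clear from here.
LAB17 starts after LAB16 ends; LAB16 is clear from here.
LAB18 starts before LAB17 ends → LAB17 and LAB18 overlap.
LAB19 starts after LAB17 ends; LAB17 is clear from here.
LAB19 starts after LAB18 ends; LAB18 is clear from here.
LAB20 starts after LAB19 ends; LAB19 is clear from here.
LAB21 starts after LAB20 ends; LAB20 is clear from here.
LAB22 starts after LAB21 ends.
Overlapping pairs: LAB14 & LAB15, LAB17 & LAB18 — 2 in total.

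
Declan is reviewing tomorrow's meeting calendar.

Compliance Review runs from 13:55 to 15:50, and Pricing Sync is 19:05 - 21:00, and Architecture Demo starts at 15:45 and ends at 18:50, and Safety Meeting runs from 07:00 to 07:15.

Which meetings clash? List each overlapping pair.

Architecture Demo & Compliance Review

Sorted by start: Safety Meeting, Compliance Review, Architecture Demo, Pricing Sync.
Compliance Review starts after Safety Meeting ends, so nothing later overlaps Safety Meeting either.
Architecture Demo starts before Compliance Review ends → Compliance Review and Architecture Demo overlap.
Pricing Sync starts after Compliance Review ends.
Pricing Sync starts after Architecture Demo ends.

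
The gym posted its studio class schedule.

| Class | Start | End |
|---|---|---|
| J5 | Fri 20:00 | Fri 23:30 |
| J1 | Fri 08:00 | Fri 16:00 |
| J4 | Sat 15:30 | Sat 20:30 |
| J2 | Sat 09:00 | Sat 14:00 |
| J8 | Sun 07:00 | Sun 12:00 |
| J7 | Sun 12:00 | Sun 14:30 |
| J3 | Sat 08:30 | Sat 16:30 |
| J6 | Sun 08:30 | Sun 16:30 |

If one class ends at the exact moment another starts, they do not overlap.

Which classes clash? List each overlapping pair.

Check each pair: they overlap iff neither finishes before the other starts.
Sorted by start: J1, J5, J3, J2, J4, J8, J6, J7.
J5 starts after J1 ends, so nothing later overlaps J1 either.
J3 starts after J5 ends, so nothing later overlaps J5 either.
J2 starts before J3 ends → J3 and J2 overlap.
J4 starts before J3 ends → J3 and J4 overlap.
J8 starts after J3 ends, so nothing later overlaps J3 either.
J4 starts after J2 ends, so nothing later overlaps J2 either.
J8 starts after J4 ends, so nothing later overlaps J4 either.
J6 starts before J8 ends → J8 and J6 overlap.
J7 starts exactly when J8 ends (back-to-back, no overlap).
J7 starts before J6 ends → J6 and J7 overlap.

J2 & J3, J3 & J4, J6 & J7, J6 & J8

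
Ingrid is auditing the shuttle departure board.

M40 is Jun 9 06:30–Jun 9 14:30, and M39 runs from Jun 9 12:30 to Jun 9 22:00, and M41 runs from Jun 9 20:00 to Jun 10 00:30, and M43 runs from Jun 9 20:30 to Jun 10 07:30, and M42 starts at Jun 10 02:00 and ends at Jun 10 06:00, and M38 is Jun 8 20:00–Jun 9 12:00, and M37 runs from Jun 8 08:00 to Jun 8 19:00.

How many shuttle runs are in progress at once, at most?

Sort all start/end points and keep a running count:
Jun 8 08:00 start M37 → 1
Jun 8 19:00 end M37 → 0
Jun 8 20:00 start M38 → 1
Jun 9 06:30 start M40 → 2
Jun 9 12:00 end M38 → 1
Jun 9 12:30 start M39 → 2
Jun 9 14:30 end M40 → 1
Jun 9 20:00 start M41 → 2
Jun 9 20:30 start M43 → 3
Jun 9 22:00 end M39 → 2
Jun 10 00:30 end M41 → 1
Jun 10 02:00 start M42 → 2
Jun 10 06:00 end M42 → 1
Jun 10 07:30 end M43 → 0
Peak is 3, at Jun 9 20:30 (M39, M41, M43).

3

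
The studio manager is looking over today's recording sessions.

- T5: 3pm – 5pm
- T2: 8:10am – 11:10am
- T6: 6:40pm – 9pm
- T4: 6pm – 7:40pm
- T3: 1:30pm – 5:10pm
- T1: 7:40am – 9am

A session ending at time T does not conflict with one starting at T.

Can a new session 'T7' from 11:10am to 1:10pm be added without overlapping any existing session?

T1: ends 9am at or before T7 starts 11:10am → clear.
T2: ends 11:10am at or before T7 starts 11:10am → clear.
T3: starts 1:30pm at or after T7 ends 1:10pm → clear.
T5: starts 3pm at or after T7 ends 1:10pm → clear.
T4: starts 6pm at or after T7 ends 1:10pm → clear.
T6: starts 6:40pm at or after T7 ends 1:10pm → clear.

Yes — the slot is free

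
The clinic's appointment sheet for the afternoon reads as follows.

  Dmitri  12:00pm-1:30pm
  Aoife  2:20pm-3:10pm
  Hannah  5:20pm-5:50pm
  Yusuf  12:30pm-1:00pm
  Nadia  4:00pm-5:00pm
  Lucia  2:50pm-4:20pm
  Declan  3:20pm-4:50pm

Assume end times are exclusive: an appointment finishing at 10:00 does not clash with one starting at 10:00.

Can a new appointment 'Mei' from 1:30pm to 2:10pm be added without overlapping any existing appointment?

Dmitri: ends 1:30pm at or before Mei starts 1:30pm → clear.
Yusuf: ends 1:00pm at or before Mei starts 1:30pm → clear.
Aoife: starts 2:20pm at or after Mei ends 2:10pm → clear.
Lucia: starts 2:50pm at or after Mei ends 2:10pm → clear.
Declan: starts 3:20pm at or after Mei ends 2:10pm → clear.
Nadia: starts 4:00pm at or after Mei ends 2:10pm → clear.
Hannah: starts 5:20pm at or after Mei ends 2:10pm → clear.

Yes — the slot is free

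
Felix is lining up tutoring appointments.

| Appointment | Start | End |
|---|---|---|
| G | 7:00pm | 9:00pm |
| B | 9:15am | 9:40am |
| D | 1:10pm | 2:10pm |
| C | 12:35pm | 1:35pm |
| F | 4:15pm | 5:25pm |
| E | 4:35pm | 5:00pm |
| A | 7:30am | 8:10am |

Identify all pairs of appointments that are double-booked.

Sorted by start: A, B, C, D, F, E, G.
B starts after A ends; A is clear from here.
C starts after B ends; B is clear from here.
D starts before C ends → C and D overlap.
F starts after C ends; C is clear from here.
F starts after D ends; D is clear from here.
E starts before F ends → F and E overlap.
G starts after F ends.
G starts after E ends.

C & D, E & F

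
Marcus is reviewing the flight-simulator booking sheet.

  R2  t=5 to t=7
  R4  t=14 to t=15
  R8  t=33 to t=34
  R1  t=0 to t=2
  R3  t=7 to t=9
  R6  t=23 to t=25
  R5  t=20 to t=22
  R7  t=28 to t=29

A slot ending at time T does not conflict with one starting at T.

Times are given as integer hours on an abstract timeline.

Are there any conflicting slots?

Sorted by start: R1, R2, R3, R4, R5, R6, R7, R8.
R2 starts after R1 ends; R1 is clear from here.
R3 starts exactly when R2 ends (back-to-back, no overlap); R2 is clear from here.
R4 starts after R3 ends; R3 is clear from here.
R5 starts after R4 ends; R4 is clear from here.
R6 starts after R5 ends; R5 is clear from here.
R7 starts after R6 ends; R6 is clear from here.
R8 starts after R7 ends.
Every pair is clear; the schedule has no overlaps.

No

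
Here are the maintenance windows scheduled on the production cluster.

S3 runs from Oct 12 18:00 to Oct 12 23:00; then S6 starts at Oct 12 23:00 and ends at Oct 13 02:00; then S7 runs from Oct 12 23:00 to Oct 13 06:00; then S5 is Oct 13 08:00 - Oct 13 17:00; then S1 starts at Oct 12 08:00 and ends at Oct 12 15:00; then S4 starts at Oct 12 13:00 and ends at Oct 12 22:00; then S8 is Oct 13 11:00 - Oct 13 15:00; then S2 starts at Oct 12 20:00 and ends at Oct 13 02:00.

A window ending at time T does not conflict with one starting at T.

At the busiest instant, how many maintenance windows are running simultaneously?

3

Sweep the timeline, counting +1 at each start and −1 at each end (ends before starts at a tie):
Oct 12 08:00 start S1 → 1
Oct 12 13:00 start S4 → 2
Oct 12 15:00 end S1 → 1
Oct 12 18:00 start S3 → 2
Oct 12 20:00 start S2 → 3
Oct 12 22:00 end S4 → 2
Oct 12 23:00 end S3 → 1
Oct 12 23:00 start S6 → 2
Oct 12 23:00 start S7 → 3
Oct 13 02:00 end S2 → 2
Oct 13 02:00 end S6 → 1
Oct 13 06:00 end S7 → 0
Oct 13 08:00 start S5 → 1
Oct 13 11:00 start S8 → 2
Oct 13 15:00 end S8 → 1
Oct 13 17:00 end S5 → 0
Peak is 3, at Oct 12 20:00 (S2, S3, S4).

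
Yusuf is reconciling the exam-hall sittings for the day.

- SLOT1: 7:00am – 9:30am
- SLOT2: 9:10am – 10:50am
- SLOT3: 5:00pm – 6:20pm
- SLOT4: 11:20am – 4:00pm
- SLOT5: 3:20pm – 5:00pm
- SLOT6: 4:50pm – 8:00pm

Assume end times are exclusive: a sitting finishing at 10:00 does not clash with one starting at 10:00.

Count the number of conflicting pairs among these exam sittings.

Sorted by start: SLOT1, SLOT2, SLOT4, SLOT5, SLOT6, SLOT3.
SLOT2 starts before SLOT1 ends → SLOT1 and SLOT2 overlap.
SLOT4 starts after SLOT1 ends; SLOT1 is clear from here.
SLOT4 starts after SLOT2 ends; SLOT2 is clear from here.
SLOT5 starts before SLOT4 ends → SLOT4 and SLOT5 overlap.
SLOT6 starts after SLOT4 ends; SLOT4 is clear from here.
SLOT6 starts before SLOT5 ends → SLOT5 and SLOT6 overlap.
SLOT3 starts exactly when SLOT5 ends (back-to-back, no overlap).
SLOT3 starts before SLOT6 ends → SLOT6 and SLOT3 overlap.
Overlapping pairs: SLOT1 & SLOT2, SLOT3 & SLOT6, SLOT4 & SLOT5, SLOT5 & SLOT6 — 4 in total.

4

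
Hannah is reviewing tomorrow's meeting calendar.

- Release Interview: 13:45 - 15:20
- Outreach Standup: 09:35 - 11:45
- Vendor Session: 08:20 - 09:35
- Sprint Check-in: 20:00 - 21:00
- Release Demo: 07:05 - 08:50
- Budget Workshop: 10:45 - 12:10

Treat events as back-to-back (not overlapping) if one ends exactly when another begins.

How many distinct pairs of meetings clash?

Sorted by start: Release Demo, Vendor Session, Outreach Standup, Budget Workshop, Release Interview, Sprint Check-in.
Vendor Session starts before Release Demo ends → Release Demo and Vendor Session overlap.
Outreach Standup starts after Release Demo ends, so nothing later overlaps Release Demo either.
Outreach Standup starts exactly when Vendor Session ends (back-to-back, no overlap), so nothing later overlaps Vendor Session either.
Budget Workshop starts before Outreach Standup ends → Outreach Standup and Budget Workshop overlap.
Release Interview starts after Outreach Standup ends, so nothing later overlaps Outreach Standup either.
Release Interview starts after Budget Workshop ends, so nothing later overlaps Budget Workshop either.
Sprint Check-in starts after Release Interview ends.
Overlapping pairs: Budget Workshop & Outreach Standup, Release Demo & Vendor Session — 2 in total.

2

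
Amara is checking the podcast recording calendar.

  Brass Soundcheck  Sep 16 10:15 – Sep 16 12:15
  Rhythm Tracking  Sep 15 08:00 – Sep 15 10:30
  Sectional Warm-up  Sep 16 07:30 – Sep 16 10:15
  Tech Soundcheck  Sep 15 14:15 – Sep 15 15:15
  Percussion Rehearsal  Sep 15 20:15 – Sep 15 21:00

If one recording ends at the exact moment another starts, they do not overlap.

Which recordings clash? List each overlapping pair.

no overlapping pairs

Sorted by start: Rhythm Tracking, Tech Soundcheck, Percussion Rehearsal, Sectional Warm-up, Brass Soundcheck.
Tech Soundcheck starts after Rhythm Tracking ends, so nothing later overlaps Rhythm Tracking either.
Percussion Rehearsal starts after Tech Soundcheck ends, so nothing later overlaps Tech Soundcheck either.
Sectional Warm-up starts after Percussion Rehearsal ends, so nothing later overlaps Percussion Rehearsal either.
Brass Soundcheck starts exactly when Sectional Warm-up ends (back-to-back, no overlap).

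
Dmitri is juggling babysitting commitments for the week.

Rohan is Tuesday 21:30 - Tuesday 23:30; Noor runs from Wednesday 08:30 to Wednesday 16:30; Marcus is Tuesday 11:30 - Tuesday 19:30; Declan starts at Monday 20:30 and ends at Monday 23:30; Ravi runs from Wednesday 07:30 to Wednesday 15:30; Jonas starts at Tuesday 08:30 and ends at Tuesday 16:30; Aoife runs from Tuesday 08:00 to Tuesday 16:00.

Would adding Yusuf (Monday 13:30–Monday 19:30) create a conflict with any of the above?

Declan: starts Monday 20:30 at or after Yusuf ends Monday 19:30 → clear.
Aoife: starts Tuesday 08:00 at or after Yusuf ends Monday 19:30 → clear.
Jonas: starts Tuesday 08:30 at or after Yusuf ends Monday 19:30 → clear.
Marcus: starts Tuesday 11:30 at or after Yusuf ends Monday 19:30 → clear.
Rohan: starts Tuesday 21:30 at or after Yusuf ends Monday 19:30 → clear.
Ravi: starts Wednesday 07:30 at or after Yusuf ends Monday 19:30 → clear.
Noor: starts Wednesday 08:30 at or after Yusuf ends Monday 19:30 → clear.

No — it doesn't clash with anything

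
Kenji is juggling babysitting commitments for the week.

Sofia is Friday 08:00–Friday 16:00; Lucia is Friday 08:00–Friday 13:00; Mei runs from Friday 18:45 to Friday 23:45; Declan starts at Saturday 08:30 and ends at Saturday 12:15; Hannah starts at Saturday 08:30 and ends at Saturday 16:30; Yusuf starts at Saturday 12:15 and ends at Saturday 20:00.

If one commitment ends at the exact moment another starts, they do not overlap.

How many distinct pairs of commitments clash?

Check each pair: they overlap iff neither finishes before the other starts.
Sorted by start: Sofia, Lucia, Mei, Declan, Hannah, Yusuf.
Lucia starts before Sofia ends → Sofia and Lucia overlap.
Mei starts after Sofia ends — done with Sofia.
Mei starts after Lucia ends — done with Lucia.
Declan starts after Mei ends — done with Mei.
Hannah starts before Declan ends → Declan and Hannah overlap.
Yusuf starts exactly when Declan ends (back-to-back, no overlap).
Yusuf starts before Hannah ends → Hannah and Yusuf overlap.
Overlapping pairs: Declan & Hannah, Hannah & Yusuf, Lucia & Sofia — 3 in total.

3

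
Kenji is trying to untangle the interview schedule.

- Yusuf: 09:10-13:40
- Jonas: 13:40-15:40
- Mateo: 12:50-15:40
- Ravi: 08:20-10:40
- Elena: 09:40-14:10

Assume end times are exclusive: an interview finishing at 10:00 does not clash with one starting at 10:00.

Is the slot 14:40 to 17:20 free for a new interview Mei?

No — it overlaps Jonas, Mateo

Ravi: ends 10:40 at or before Mei starts 14:40 → clear.
Yusuf: ends 13:40 at or before Mei starts 14:40 → clear.
Elena: ends 14:10 at or before Mei starts 14:40 → clear.
Mateo: starts 12:50 before Mei ends 17:20, and ends 15:40 after Mei starts 14:40 → overlap.
Jonas: starts 13:40 before Mei ends 17:20, and ends 15:40 after Mei starts 14:40 → overlap.
Mei overlaps Mateo, Jonas.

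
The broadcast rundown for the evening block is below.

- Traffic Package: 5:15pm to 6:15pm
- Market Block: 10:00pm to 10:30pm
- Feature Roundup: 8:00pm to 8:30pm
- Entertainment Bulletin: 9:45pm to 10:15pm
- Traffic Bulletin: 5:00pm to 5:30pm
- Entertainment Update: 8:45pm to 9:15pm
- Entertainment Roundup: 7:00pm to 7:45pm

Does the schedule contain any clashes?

Yes

Check each pair: they overlap iff neither finishes before the other starts.
Sorted by start: Traffic Bulletin, Traffic Package, Entertainment Roundup, Feature Roundup, Entertainment Update, Entertainment Bulletin, Market Block.
Traffic Package starts before Traffic Bulletin ends → Traffic Bulletin and Traffic Package overlap.
That's a conflict, so the schedule is not conflict-free.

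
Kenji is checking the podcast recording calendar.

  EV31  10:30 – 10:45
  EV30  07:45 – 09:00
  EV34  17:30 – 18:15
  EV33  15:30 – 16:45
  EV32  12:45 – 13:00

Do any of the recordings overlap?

No

Sorted by start: EV30, EV31, EV32, EV33, EV34.
EV31 starts after EV30 ends — done with EV30.
EV32 starts after EV31 ends — done with EV31.
EV33 starts after EV32 ends — done with EV32.
EV34 starts after EV33 ends.
Every pair is clear; the schedule has no overlaps.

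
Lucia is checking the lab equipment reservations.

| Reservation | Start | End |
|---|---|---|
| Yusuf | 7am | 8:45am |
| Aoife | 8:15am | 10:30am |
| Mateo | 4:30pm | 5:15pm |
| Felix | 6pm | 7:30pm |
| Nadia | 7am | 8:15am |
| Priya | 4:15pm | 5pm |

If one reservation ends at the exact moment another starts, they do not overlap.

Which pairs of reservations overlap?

Aoife & Yusuf, Mateo & Priya, Nadia & Yusuf

Sorted by start: Yusuf, Nadia, Aoife, Priya, Mateo, Felix.
Nadia starts before Yusuf ends → Yusuf and Nadia overlap.
Aoife starts before Yusuf ends → Yusuf and Aoife overlap.
Priya starts after Yusuf ends; Yusuf is clear from here.
Aoife starts exactly when Nadia ends (back-to-back, no overlap); Nadia is clear from here.
Priya starts after Aoife ends; Aoife is clear from here.
Mateo starts before Priya ends → Priya and Mateo overlap.
Felix starts after Priya ends.
Felix starts after Mateo ends.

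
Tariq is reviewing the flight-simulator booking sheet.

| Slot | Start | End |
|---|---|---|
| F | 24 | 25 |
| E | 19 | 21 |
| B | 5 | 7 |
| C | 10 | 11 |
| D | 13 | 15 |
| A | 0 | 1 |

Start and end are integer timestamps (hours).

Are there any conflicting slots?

No

Check each pair: they overlap iff neither finishes before the other starts.
Sorted by start: A, B, C, D, E, F.
B starts after A ends; A is clear from here.
C starts after B ends; B is clear from here.
D starts after C ends; C is clear from here.
E starts after D ends; D is clear from here.
F starts after E ends.
Every pair is clear; the schedule has no overlaps.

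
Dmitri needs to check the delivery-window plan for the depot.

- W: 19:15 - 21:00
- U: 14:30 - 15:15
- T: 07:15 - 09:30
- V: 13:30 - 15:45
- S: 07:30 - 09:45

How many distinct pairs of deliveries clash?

2

Sorted by start: T, S, V, U, W.
S starts before T ends → T and S overlap.
V starts after T ends, so nothing later overlaps T either.
V starts after S ends, so nothing later overlaps S either.
U starts before V ends → V and U overlap.
W starts after V ends.
W starts after U ends.
Overlapping pairs: S & T, U & V — 2 in total.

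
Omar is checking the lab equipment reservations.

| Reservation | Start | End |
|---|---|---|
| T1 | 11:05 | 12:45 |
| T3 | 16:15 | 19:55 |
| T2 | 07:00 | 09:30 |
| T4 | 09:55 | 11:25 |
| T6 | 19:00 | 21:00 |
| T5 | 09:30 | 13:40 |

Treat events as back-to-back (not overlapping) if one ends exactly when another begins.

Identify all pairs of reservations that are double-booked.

T1 & T4, T1 & T5, T3 & T6, T4 & T5

Sorted by start: T2, T5, T4, T1, T3, T6.
T5 starts exactly when T2 ends (back-to-back, no overlap) — done with T2.
T4 starts before T5 ends → T5 and T4 overlap.
T1 starts before T5 ends → T5 and T1 overlap.
T3 starts after T5 ends — done with T5.
T1 starts before T4 ends → T4 and T1 overlap.
T3 starts after T4 ends — done with T4.
T3 starts after T1 ends — done with T1.
T6 starts before T3 ends → T3 and T6 overlap.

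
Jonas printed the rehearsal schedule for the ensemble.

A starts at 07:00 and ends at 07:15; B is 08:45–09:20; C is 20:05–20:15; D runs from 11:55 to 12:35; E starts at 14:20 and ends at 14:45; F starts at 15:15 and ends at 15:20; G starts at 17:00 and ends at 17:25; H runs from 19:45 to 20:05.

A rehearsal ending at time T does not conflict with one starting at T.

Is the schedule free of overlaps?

Sorted by start: A, B, D, E, F, G, H, C.
B starts after A ends — done with A.
D starts after B ends — done with B.
E starts after D ends — done with D.
F starts after E ends — done with E.
G starts after F ends — done with F.
H starts after G ends — done with G.
C starts exactly when H ends (back-to-back, no overlap).
Every pair is clear; the schedule has no overlaps.

Yes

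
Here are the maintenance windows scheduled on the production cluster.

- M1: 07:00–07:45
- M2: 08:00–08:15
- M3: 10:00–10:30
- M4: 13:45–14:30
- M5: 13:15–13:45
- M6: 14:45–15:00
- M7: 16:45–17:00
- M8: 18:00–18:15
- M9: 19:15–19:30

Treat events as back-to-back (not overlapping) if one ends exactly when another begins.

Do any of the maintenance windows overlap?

Sorted by start: M1, M2, M3, M5, M4, M6, M7, M8, M9.
M2 starts after M1 ends, so nothing later overlaps M1 either.
M3 starts after M2 ends, so nothing later overlaps M2 either.
M5 starts after M3 ends, so nothing later overlaps M3 either.
M4 starts exactly when M5 ends (back-to-back, no overlap), so nothing later overlaps M5 either.
M6 starts after M4 ends, so nothing later overlaps M4 either.
M7 starts after M6 ends, so nothing later overlaps M6 either.
M8 starts after M7 ends, so nothing later overlaps M7 either.
M9 starts after M8 ends.
Every pair is clear; the schedule has no overlaps.

No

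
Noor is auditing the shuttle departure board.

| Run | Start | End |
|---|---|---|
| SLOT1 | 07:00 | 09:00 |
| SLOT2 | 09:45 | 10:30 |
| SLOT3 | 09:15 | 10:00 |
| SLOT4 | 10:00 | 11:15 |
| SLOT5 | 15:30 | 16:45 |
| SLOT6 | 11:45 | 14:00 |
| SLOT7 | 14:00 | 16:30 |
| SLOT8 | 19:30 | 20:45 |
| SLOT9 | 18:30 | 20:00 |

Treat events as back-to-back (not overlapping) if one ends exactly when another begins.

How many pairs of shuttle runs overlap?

Sorted by start: SLOT1, SLOT3, SLOT2, SLOT4, SLOT6, SLOT7, SLOT5, SLOT9, SLOT8.
SLOT3 starts after SLOT1 ends; SLOT1 is clear from here.
SLOT2 starts before SLOT3 ends → SLOT3 and SLOT2 overlap.
SLOT4 starts exactly when SLOT3 ends (back-to-back, no overlap); SLOT3 is clear from here.
SLOT4 starts before SLOT2 ends → SLOT2 and SLOT4 overlap.
SLOT6 starts after SLOT2 ends; SLOT2 is clear from here.
SLOT6 starts after SLOT4 ends; SLOT4 is clear from here.
SLOT7 starts exactly when SLOT6 ends (back-to-back, no overlap); SLOT6 is clear from here.
SLOT5 starts before SLOT7 ends → SLOT7 and SLOT5 overlap.
SLOT9 starts after SLOT7 ends; SLOT7 is clear from here.
SLOT9 starts after SLOT5 ends; SLOT5 is clear from here.
SLOT8 starts before SLOT9 ends → SLOT9 and SLOT8 overlap.
Overlapping pairs: SLOT2 & SLOT3, SLOT2 & SLOT4, SLOT5 & SLOT7, SLOT8 & SLOT9 — 4 in total.

4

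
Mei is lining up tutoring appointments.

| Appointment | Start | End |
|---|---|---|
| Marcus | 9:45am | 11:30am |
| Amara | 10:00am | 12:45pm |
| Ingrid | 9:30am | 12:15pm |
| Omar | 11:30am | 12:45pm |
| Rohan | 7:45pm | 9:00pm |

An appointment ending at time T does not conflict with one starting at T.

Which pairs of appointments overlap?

Amara & Ingrid, Amara & Marcus, Amara & Omar, Ingrid & Marcus, Ingrid & Omar

Sorted by start: Ingrid, Marcus, Amara, Omar, Rohan.
Marcus starts before Ingrid ends → Ingrid and Marcus overlap.
Amara starts before Ingrid ends → Ingrid and Amara overlap.
Omar starts before Ingrid ends → Ingrid and Omar overlap.
Rohan starts after Ingrid ends.
Amara starts before Marcus ends → Marcus and Amara overlap.
Omar starts exactly when Marcus ends (back-to-back, no overlap), so Marcus has no further overlaps.
Omar starts before Amara ends → Amara and Omar overlap.
Rohan starts after Amara ends.
Rohan starts after Omar ends.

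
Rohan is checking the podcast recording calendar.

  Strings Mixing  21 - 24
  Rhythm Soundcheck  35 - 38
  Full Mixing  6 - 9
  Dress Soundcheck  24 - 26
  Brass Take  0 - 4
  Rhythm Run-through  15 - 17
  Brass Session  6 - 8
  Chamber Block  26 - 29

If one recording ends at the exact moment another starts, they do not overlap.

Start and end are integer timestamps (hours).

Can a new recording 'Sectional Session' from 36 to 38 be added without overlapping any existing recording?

No — it overlaps Rhythm Soundcheck

Brass Take: ends 4 at or before Sectional Session starts 36 → clear.
Full Mixing: ends 9 at or before Sectional Session starts 36 → clear.
Brass Session: ends 8 at or before Sectional Session starts 36 → clear.
Rhythm Run-through: ends 17 at or before Sectional Session starts 36 → clear.
Strings Mixing: ends 24 at or before Sectional Session starts 36 → clear.
Dress Soundcheck: ends 26 at or before Sectional Session starts 36 → clear.
Chamber Block: ends 29 at or before Sectional Session starts 36 → clear.
Rhythm Soundcheck: starts 35 before Sectional Session ends 38, and ends 38 after Sectional Session starts 36 → overlap.
Sectional Session overlaps Rhythm Soundcheck.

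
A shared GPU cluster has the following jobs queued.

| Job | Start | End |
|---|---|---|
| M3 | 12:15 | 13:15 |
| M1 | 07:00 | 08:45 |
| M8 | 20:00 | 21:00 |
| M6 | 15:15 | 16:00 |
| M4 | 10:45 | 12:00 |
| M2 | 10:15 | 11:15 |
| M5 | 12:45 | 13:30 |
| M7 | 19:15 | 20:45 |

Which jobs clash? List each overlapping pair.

Sorted by start: M1, M2, M4, M3, M5, M6, M7, M8.
M2 starts after M1 ends, so M1 has no further overlaps.
M4 starts before M2 ends → M2 and M4 overlap.
M3 starts after M2 ends, so M2 has no further overlaps.
M3 starts after M4 ends, so M4 has no further overlaps.
M5 starts before M3 ends → M3 and M5 overlap.
M6 starts after M3 ends, so M3 has no further overlaps.
M6 starts after M5 ends, so M5 has no further overlaps.
M7 starts after M6 ends, so M6 has no further overlaps.
M8 starts before M7 ends → M7 and M8 overlap.

M2 & M4, M3 & M5, M7 & M8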